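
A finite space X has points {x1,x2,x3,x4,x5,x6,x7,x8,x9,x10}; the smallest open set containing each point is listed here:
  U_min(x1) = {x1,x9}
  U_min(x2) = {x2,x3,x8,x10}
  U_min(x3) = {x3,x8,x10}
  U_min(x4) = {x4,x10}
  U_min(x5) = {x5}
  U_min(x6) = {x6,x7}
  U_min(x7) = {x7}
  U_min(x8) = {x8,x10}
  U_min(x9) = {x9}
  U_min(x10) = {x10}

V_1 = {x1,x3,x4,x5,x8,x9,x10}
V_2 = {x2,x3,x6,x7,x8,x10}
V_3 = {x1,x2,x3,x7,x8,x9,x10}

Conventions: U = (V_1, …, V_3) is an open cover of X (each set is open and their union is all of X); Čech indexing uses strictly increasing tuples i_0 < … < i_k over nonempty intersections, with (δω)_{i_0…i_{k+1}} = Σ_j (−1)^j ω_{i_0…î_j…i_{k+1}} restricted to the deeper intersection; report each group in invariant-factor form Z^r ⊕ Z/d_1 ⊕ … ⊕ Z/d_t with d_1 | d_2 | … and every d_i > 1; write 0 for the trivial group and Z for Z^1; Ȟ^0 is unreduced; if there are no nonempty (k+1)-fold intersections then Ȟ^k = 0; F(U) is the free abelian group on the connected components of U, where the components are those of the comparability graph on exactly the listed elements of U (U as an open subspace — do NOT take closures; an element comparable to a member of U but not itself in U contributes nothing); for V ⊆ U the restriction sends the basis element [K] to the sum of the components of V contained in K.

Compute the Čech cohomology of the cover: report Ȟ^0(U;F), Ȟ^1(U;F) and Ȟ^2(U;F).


cover nerve:
  V12={x3,x8,x10} V13={x1,x3,x8,x9,x10} V23={x2,x3,x7,x8,x10}
  V123={x3,x8,x10}
components per intersection:
  V1: {x1,x9} {x3,x4,x8,x10} {x5}
  V2: {x2,x3,x8,x10} {x6,x7}
  V3: {x1,x9} {x2,x3,x8,x10} {x7}
  V12: {x3,x8,x10}
  V13: {x1,x9} {x3,x8,x10}
  V23: {x2,x3,x8,x10} {x7}
  V123: {x3,x8,x10}
C dims 8,5,1; δ0: rk 4, SNF 1^4; δ1: rk 1, SNF 1^1
Ȟ^0: (8−4)−0=4 ⇒ Z^4
Ȟ^1: (5−1)−4=0 ⇒ 0
Ȟ^2: (1−0)−1=0 ⇒ 0

Ȟ^0(U;F) ≅ Z^4; Ȟ^1(U;F) ≅ 0; Ȟ^2(U;F) ≅ 0


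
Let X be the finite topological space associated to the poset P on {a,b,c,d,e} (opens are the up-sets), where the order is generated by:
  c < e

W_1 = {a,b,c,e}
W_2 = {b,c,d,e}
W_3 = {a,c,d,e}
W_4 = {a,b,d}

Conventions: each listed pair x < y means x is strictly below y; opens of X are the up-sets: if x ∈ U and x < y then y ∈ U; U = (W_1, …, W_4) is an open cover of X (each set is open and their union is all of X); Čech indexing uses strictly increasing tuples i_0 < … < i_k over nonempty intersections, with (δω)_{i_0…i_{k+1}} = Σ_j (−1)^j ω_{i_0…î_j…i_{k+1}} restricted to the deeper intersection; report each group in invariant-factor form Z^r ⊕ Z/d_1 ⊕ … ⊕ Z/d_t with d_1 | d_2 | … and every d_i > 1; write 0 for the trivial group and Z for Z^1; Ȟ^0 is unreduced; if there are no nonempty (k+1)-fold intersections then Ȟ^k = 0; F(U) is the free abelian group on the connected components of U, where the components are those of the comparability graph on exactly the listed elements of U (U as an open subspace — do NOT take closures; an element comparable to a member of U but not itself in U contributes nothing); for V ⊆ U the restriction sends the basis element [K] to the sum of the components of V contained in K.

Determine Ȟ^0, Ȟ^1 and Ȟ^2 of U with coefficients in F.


Ȟ^0 ≅ Z^4; Ȟ^1 ≅ 0; Ȟ^2 ≅ 0

nonempty overlaps:
  W12={b,c,e} W13={a,c,e} W14={a,b} W23={c,d,e} W24={b,d} W34={a,d}
  W123={c,e} W124={b} W134={a} W234={d}
components per intersection:
  W1: {a} {b} {c,e}
  W2: {b} {c,e} {d}
  W3: {a} {c,e} {d}
  W4: {a} {b} {d}
  W12: {b} {c,e}
  W13: {a} {c,e}
  W14: {a} {b}
  W23: {c,e} {d}
  W24: {b} {d}
  W34: {a} {d}
  W123: {c,e}
  W124: {b}
  W134: {a}
  W234: {d}
C dims 12,12,4; δ0: rk 8, SNF 1^8; δ1: rk 4, SNF 1^4
degree 0: 12−8−0 = 4 → Ȟ^0 ≅ Z^4
degree 1: 12−4−8 = 0 → Ȟ^1 ≅ 0
degree 2: 4−0−4 = 0 → Ȟ^2 ≅ 0


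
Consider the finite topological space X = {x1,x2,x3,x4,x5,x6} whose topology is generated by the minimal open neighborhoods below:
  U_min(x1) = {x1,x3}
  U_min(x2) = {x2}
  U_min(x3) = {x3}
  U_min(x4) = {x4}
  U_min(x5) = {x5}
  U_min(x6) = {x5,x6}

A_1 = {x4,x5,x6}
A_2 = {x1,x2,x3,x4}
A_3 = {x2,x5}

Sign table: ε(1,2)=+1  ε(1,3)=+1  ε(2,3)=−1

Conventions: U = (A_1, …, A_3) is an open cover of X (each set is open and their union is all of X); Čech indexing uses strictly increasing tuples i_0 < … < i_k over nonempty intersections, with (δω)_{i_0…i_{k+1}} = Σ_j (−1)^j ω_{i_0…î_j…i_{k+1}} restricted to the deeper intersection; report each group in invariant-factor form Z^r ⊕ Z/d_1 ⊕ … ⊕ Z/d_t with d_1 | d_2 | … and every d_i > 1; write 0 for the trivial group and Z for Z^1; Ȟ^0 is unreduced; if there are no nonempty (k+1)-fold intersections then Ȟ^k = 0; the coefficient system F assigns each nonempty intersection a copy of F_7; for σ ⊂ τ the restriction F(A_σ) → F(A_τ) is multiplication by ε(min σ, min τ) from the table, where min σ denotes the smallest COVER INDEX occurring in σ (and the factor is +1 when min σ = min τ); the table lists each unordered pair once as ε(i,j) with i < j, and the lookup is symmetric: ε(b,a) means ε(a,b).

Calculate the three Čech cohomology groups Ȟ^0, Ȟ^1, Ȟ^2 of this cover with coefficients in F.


nerve of the cover:
  A12={x4} A13={x5} A23={x2}
C dims 3,3; δ0: rk_F7 3
Ȟ^0 = (3 − 3) − 0 = 0, so Ȟ^0 ≅ 0
Ȟ^1 = (3 − 0) − 3 = 0, so Ȟ^1 ≅ 0
Ȟ^2 = (0 − 0) − 0 = 0, so Ȟ^2 ≅ 0

Ȟ^0(U;F) ≅ 0,  Ȟ^1(U;F) ≅ 0,  Ȟ^2(U;F) ≅ 0


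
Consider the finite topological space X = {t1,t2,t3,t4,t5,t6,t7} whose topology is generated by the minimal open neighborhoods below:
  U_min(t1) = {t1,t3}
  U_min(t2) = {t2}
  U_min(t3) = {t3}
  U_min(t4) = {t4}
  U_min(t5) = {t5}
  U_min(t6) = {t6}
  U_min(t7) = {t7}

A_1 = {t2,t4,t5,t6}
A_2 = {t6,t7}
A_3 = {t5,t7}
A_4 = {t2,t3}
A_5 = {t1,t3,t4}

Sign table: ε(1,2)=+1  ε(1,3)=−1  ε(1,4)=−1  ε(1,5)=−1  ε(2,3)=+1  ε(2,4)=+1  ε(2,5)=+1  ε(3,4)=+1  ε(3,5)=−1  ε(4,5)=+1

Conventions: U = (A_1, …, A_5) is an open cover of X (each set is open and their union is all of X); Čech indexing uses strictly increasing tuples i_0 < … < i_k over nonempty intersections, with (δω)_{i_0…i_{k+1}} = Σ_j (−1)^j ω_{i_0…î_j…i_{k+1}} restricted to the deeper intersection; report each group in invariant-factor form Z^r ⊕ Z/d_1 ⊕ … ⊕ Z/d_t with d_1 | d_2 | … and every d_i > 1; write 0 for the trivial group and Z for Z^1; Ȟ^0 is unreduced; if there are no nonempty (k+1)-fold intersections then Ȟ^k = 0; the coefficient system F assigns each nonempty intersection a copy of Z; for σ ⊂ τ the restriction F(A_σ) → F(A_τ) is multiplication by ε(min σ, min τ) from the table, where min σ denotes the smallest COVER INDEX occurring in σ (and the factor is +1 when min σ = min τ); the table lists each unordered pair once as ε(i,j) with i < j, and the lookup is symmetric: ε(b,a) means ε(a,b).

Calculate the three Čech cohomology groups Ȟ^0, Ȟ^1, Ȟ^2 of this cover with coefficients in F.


nonempty intersections:
  A12={t6} A13={t5} A14={t2} A15={t4} A23={t7} A45={t3}
C dims 5,6; δ0: rk 5, SNF 1^4·2
Ȟ^0: (5−5)−0=0 ⇒ 0
Ȟ^1: (6−0)−5=1 plus torsion [2] ⇒ Z ⊕ Z/2
Ȟ^2: (0−0)−0=0 ⇒ 0

Ȟ^0 ≅ 0,  Ȟ^1 ≅ Z ⊕ Z/2,  Ȟ^2 ≅ 0


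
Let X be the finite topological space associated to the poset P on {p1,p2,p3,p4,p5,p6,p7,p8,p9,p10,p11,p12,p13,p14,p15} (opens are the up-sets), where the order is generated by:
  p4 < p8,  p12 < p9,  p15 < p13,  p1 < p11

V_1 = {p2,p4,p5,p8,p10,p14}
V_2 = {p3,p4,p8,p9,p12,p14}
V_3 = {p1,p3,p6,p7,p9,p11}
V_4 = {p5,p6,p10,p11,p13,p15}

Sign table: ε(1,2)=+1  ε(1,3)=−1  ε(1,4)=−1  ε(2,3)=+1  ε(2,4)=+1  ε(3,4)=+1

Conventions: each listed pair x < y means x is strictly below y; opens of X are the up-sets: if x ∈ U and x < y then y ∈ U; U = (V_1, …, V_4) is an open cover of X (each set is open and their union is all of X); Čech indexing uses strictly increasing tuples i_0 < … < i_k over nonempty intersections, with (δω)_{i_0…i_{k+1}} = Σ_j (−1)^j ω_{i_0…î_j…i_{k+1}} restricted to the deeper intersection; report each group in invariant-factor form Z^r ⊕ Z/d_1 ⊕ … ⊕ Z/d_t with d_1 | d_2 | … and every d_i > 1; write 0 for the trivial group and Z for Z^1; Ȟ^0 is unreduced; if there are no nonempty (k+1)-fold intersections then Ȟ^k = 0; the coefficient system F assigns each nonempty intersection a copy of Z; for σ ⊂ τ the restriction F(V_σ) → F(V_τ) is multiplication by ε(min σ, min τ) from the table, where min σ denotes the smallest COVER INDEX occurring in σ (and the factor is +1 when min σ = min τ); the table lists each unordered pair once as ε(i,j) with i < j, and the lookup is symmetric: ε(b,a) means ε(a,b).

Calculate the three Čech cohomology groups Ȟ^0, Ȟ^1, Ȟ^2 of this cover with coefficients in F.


Ȟ^0(U;F) ≅ 0; Ȟ^1(U;F) ≅ Z/2; Ȟ^2(U;F) ≅ 0

cover nerve:
  V12={p4,p8,p14} V14={p5,p10} V23={p3,p9} V34={p6,p11}
C dims 4,4; δ0: rk 4, SNF 1^3·2
Ȟ^0: (4−4)−0=0 ⇒ 0
Ȟ^1: (4−0)−4=0 plus torsion [2] ⇒ Z/2
Ȟ^2: (0−0)−0=0 ⇒ 0


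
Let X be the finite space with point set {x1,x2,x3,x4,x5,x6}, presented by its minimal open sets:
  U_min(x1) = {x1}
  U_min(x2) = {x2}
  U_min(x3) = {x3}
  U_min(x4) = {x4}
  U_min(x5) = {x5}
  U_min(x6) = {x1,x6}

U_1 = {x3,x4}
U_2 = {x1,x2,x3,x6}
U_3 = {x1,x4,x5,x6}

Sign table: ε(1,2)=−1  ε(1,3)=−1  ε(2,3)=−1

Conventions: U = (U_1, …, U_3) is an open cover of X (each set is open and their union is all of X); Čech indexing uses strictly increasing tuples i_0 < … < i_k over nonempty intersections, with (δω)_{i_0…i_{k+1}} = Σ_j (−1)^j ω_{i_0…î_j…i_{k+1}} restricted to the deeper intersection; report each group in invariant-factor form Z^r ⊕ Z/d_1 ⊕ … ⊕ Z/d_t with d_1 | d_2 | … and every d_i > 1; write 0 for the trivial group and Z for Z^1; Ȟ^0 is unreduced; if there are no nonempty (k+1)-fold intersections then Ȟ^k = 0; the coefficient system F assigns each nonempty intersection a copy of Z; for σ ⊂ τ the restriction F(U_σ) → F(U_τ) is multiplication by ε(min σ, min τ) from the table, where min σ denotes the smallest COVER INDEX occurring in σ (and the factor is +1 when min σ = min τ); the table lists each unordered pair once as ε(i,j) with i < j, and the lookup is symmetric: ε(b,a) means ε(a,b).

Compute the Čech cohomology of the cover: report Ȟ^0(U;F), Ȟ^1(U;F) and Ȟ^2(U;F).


nonempty intersections:
  U12={x3} U13={x4} U23={x1,x6}
C dims 3,3; δ0: rk 3, SNF 1^2·2
Ȟ^0: (3−3)−0=0 ⇒ 0
Ȟ^1: (3−0)−3=0 plus torsion [2] ⇒ Z/2
Ȟ^2: (0−0)−0=0 ⇒ 0

Ȟ^0 ≅ 0, Ȟ^1 ≅ Z/2 and Ȟ^2 ≅ 0


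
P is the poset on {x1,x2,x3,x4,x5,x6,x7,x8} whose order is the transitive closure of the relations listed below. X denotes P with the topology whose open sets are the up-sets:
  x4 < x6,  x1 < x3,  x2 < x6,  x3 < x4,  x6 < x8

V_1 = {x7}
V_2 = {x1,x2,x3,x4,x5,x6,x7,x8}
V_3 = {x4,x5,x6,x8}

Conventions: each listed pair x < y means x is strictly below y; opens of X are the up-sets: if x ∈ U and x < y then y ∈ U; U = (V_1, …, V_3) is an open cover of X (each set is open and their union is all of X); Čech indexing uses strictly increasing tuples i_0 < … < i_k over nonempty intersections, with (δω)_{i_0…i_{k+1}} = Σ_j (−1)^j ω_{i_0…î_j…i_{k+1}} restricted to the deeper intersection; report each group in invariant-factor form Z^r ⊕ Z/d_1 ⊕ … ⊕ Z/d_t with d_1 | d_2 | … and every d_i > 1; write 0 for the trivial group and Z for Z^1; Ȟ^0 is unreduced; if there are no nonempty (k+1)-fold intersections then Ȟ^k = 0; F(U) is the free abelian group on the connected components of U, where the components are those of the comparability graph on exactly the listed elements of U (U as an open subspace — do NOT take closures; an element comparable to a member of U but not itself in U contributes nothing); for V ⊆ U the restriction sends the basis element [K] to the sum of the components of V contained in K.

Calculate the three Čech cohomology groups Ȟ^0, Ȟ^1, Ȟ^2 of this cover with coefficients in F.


Ȟ^0(U;F) ≅ Z^3, Ȟ^1(U;F) ≅ 0 and Ȟ^2(U;F) ≅ 0

intersection data:
  V12={x7} V23={x4,x5,x6,x8}
components per intersection:
  V1: {x7}
  V2: {x1,x2,x3,x4,x6,x8} {x5} {x7}
  V3: {x4,x6,x8} {x5}
  V12: {x7}
  V23: {x4,x6,x8} {x5}
C dims 6,3; δ0: rk 3, SNF 1^3
Ȟ^0 = (6 − 3) − 0 = 3, so Ȟ^0 ≅ Z^3
Ȟ^1 = (3 − 0) − 3 = 0, so Ȟ^1 ≅ 0
Ȟ^2 = (0 − 0) − 0 = 0, so Ȟ^2 ≅ 0


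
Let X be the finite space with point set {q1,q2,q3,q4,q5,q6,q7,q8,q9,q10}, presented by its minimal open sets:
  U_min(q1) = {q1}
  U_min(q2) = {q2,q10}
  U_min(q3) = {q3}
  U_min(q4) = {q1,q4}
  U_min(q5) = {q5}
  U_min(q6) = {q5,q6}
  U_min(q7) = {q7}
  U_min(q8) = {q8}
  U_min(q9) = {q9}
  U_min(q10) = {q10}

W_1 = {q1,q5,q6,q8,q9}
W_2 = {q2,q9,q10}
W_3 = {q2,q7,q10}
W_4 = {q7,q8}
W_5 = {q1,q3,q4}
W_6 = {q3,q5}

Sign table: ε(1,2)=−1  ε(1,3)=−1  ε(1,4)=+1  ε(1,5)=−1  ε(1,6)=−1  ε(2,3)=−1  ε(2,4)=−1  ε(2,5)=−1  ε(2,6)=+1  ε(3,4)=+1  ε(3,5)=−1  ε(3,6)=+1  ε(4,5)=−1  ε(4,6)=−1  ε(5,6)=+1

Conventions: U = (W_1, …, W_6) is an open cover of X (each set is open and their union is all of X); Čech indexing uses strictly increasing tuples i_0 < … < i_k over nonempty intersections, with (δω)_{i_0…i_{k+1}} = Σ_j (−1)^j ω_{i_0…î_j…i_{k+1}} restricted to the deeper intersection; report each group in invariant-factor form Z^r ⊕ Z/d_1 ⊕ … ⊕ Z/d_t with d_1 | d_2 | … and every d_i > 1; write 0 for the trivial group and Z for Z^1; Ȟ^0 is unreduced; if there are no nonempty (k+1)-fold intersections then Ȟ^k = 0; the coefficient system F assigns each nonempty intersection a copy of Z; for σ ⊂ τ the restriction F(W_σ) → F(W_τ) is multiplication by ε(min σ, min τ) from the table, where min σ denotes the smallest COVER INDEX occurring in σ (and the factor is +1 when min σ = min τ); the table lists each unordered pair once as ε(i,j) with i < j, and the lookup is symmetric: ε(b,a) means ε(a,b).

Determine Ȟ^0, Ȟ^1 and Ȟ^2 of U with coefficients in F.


Ȟ^0(U;F) ≅ Z, Ȟ^1(U;F) ≅ Z^2 and Ȟ^2(U;F) ≅ 0

nonempty overlaps:
  W12={q9} W14={q8} W15={q1} W16={q5} W23={q2,q10} W34={q7} W56={q3}
C dims 6,7; δ0: rk 5, SNF 1^5
degree 0: 6−5−0 = 1 → Ȟ^0 ≅ Z
degree 1: 7−0−5 = 2 → Ȟ^1 ≅ Z^2
degree 2: 0−0−0 = 0 → Ȟ^2 ≅ 0


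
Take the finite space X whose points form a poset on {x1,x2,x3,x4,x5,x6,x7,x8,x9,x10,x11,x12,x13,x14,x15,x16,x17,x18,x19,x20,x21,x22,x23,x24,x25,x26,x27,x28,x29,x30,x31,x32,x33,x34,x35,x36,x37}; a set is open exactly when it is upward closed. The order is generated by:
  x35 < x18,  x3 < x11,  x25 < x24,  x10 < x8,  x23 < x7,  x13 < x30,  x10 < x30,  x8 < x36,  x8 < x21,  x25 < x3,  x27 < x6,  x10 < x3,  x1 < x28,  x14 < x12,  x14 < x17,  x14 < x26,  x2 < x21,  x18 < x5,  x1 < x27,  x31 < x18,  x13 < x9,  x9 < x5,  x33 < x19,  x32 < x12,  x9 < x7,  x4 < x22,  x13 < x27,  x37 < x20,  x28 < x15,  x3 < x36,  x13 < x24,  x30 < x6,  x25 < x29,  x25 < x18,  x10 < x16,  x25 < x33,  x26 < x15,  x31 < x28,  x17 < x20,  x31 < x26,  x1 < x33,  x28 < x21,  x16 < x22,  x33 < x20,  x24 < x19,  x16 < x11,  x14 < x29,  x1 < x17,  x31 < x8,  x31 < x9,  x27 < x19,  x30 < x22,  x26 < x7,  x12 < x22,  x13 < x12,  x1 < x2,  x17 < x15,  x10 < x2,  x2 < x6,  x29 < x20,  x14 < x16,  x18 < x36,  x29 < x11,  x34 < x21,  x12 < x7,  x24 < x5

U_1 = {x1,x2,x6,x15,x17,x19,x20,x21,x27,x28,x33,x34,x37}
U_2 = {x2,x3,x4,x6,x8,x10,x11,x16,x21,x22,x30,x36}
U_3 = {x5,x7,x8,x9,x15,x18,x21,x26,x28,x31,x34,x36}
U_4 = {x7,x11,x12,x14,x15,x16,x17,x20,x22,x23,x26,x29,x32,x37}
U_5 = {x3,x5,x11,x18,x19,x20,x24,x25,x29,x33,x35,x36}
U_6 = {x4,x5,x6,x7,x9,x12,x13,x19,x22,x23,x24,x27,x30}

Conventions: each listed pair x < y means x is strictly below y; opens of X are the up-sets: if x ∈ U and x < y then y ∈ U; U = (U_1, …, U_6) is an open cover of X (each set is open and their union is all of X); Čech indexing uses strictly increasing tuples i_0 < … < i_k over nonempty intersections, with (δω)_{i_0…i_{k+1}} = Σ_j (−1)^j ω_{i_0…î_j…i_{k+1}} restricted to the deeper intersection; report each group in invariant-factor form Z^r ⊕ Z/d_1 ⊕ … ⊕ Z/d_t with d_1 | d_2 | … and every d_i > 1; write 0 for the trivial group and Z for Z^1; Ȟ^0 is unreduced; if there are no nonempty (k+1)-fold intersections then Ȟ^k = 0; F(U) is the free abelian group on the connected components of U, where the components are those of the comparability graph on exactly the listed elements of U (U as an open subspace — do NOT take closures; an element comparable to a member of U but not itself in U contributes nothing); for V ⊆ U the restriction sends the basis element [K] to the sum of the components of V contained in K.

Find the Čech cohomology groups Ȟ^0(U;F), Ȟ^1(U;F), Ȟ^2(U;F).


cover nerve:
  U12={x2,x6,x21} U13={x15,x21,x28,x34} U14={x15,x17,x20,x37} U15={x19,x20,x33} U16={x6,x19,x27} U23={x8,x21,x36} U24={x11,x16,x22} U25={x3,x11,x36} U26={x4,x6,x22,x30} U34={x7,x15,x26} U35={x5,x18,x36} U36={x5,x7,x9} U45={x11,x20,x29} U46={x7,x12,x22,x23} U56={x5,x19,x24}
  U123={x21} U126={x6} U134={x15} U145={x20} U156={x19} U235={x36} U245={x11} U246={x22} U346={x7} U356={x5}
components per intersection:
  U1: {x1,x2,x6,x15,x17,x19,x20,x21,x27,x28,x33,x34,x37}
  U2: {x2,x3,x4,x6,x8,x10,x11,x16,x21,x22,x30,x36}
  U3: {x5,x7,x8,x9,x15,x18,x21,x26,x28,x31,x34,x36}
  U4: {x7,x11,x12,x14,x15,x16,x17,x20,x22,x23,x26,x29,x32,x37}
  U5: {x3,x5,x11,x18,x19,x20,x24,x25,x29,x33,x35,x36}
  U6: {x4,x5,x6,x7,x9,x12,x13,x19,x22,x23,x24,x27,x30}
  U12: {x2,x6,x21}
  U13: {x15,x21,x28,x34}
  U14: {x15,x17,x20,x37}
  U15: {x19,x20,x33}
  U16: {x6,x19,x27}
  U23: {x8,x21,x36}
  U24: {x11,x16,x22}
  U25: {x3,x11,x36}
  U26: {x4,x6,x22,x30}
  U34: {x7,x15,x26}
  U35: {x5,x18,x36}
  U36: {x5,x7,x9}
  U45: {x11,x20,x29}
  U46: {x7,x12,x22,x23}
  U56: {x5,x19,x24}
  U123: {x21}
  U126: {x6}
  U134: {x15}
  U145: {x20}
  U156: {x19}
  U235: {x36}
  U245: {x11}
  U246: {x22}
  U346: {x7}
  U356: {x5}
C dims 6,15,10; δ0: rk 5, SNF 1^5; δ1: rk 10, SNF 1^9·2
Ȟ^0: (6−5)−0=1 ⇒ Z
Ȟ^1: (15−10)−5=0 ⇒ 0
Ȟ^2: (10−0)−10=0 plus torsion [2] ⇒ Z/2

Ȟ^0(U;F) ≅ Z, Ȟ^1(U;F) ≅ 0, Ȟ^2(U;F) ≅ Z/2


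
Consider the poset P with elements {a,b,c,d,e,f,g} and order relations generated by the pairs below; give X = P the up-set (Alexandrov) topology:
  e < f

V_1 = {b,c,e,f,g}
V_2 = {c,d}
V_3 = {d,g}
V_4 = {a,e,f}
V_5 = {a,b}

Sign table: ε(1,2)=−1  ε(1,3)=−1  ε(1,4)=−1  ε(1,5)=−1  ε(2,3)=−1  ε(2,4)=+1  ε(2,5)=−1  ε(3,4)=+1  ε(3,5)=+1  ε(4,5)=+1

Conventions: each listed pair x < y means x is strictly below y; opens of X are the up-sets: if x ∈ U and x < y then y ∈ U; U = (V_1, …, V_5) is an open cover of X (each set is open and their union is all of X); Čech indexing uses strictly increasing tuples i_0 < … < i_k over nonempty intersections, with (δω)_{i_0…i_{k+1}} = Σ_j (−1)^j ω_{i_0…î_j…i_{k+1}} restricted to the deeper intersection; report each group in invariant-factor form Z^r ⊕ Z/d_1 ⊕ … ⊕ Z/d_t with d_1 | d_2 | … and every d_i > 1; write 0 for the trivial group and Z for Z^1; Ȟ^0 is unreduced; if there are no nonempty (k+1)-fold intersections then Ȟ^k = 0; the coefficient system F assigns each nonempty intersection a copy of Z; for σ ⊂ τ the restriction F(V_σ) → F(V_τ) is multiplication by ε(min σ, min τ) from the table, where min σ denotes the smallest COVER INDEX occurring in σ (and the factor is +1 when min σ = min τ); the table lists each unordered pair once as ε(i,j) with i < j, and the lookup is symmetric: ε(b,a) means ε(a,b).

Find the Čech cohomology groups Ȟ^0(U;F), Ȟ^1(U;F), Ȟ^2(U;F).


nerve simplices:
  V12={c} V13={g} V14={e,f} V15={b} V23={d} V45={a}
C dims 5,6; δ0: rk 5, SNF 1^4·2
degree 0: 5−5−0 = 0 → Ȟ^0 ≅ 0
degree 1: 6−0−5 = 1 plus torsion [2] → Ȟ^1 ≅ Z ⊕ Z/2
degree 2: 0−0−0 = 0 → Ȟ^2 ≅ 0

Ȟ^0 ≅ 0, Ȟ^1 ≅ Z ⊕ Z/2, Ȟ^2 ≅ 0


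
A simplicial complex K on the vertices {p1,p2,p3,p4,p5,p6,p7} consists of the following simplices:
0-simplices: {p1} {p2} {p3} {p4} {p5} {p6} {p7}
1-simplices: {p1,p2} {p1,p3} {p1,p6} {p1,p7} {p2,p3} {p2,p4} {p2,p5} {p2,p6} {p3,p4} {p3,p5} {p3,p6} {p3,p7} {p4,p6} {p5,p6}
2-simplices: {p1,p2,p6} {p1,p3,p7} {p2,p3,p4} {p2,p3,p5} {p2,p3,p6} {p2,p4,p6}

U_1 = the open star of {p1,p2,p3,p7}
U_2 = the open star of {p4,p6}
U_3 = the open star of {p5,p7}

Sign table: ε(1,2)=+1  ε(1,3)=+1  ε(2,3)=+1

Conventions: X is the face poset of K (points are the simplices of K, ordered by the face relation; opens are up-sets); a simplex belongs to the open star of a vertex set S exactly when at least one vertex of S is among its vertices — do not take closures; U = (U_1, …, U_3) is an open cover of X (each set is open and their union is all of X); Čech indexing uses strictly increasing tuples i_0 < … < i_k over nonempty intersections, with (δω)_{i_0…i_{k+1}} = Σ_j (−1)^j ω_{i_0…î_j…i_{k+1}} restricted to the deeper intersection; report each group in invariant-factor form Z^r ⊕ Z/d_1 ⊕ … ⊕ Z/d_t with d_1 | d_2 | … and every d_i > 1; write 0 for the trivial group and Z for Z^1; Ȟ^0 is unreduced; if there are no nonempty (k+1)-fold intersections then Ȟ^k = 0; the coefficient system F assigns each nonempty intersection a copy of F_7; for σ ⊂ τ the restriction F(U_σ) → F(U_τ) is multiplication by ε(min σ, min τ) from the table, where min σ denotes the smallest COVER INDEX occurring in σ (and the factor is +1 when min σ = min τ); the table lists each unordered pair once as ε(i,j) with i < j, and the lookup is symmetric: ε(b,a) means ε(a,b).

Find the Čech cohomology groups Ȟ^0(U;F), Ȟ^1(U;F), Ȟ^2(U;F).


Ȟ^0 ≅ Z/7, Ȟ^1 ≅ Z/7 and Ȟ^2 ≅ 0

nerve simplices:
  U1={{p1},{p2},{p3},{p7},{p1,p2},{p1,p3},{p1,p6},{p1,p7},{p2,p3},{p2,p4},{p2,p5},{p2,p6},{p3,p4},{p3,p5},{p3,p6},{p3,p7},{p1,p2,p6},{p1,p3,p7},{p2,p3,p4},{p2,p3,p5},{p2,p3,p6},{p2,p4,p6}} U2={{p4},{p6},{p1,p6},{p2,p4},{p2,p6},{p3,p4},{p3,p6},{p4,p6},{p5,p6},{p1,p2,p6},{p2,p3,p4},{p2,p3,p6},{p2,p4,p6}} U3={{p5},{p7},{p1,p7},{p2,p5},{p3,p5},{p3,p7},{p5,p6},{p1,p3,p7},{p2,p3,p5}}
  U12={{p1,p6},{p2,p4},{p2,p6},{p3,p4},{p3,p6},{p1,p2,p6},{p2,p3,p4},{p2,p3,p6},{p2,p4,p6}} U13={{p7},{p1,p7},{p2,p5},{p3,p5},{p3,p7},{p1,p3,p7},{p2,p3,p5}} U23={{p5,p6}}
C dims 3,3; δ0: rk_F7 2
degree 0: 3−2−0 = 1 → Ȟ^0 ≅ Z/7
degree 1: 3−0−2 = 1 → Ȟ^1 ≅ Z/7
degree 2: 0−0−0 = 0 → Ȟ^2 ≅ 0


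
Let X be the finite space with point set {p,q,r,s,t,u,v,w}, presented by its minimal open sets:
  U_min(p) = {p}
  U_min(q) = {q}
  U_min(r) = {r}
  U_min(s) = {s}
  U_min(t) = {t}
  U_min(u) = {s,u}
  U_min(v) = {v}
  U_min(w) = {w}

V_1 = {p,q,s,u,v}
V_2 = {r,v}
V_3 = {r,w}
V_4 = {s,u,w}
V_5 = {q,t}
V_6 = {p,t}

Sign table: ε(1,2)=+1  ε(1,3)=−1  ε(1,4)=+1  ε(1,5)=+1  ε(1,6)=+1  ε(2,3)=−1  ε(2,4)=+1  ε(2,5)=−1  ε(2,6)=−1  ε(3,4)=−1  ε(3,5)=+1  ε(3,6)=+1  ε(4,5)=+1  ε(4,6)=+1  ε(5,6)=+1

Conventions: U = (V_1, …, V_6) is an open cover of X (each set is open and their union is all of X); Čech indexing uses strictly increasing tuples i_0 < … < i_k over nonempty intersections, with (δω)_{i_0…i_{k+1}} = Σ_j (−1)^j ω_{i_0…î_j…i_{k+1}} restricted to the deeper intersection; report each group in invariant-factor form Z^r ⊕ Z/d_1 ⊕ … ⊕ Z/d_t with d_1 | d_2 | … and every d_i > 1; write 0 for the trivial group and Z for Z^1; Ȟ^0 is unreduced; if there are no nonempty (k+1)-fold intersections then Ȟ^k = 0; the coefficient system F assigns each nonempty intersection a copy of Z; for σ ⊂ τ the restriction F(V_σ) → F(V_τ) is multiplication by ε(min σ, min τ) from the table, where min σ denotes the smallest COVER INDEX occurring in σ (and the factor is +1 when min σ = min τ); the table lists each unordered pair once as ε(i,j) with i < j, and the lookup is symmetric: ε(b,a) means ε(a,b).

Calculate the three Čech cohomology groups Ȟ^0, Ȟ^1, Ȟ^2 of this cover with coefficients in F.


cover nerve:
  V12={v} V14={s,u} V15={q} V16={p} V23={r} V34={w} V56={t}
C dims 6,7; δ0: rk 5, SNF 1^5
Ȟ^0: (6−5)−0=1 ⇒ Z
Ȟ^1: (7−0)−5=2 ⇒ Z^2
Ȟ^2: (0−0)−0=0 ⇒ 0

Ȟ^0 ≅ Z; Ȟ^1 ≅ Z^2; Ȟ^2 ≅ 0


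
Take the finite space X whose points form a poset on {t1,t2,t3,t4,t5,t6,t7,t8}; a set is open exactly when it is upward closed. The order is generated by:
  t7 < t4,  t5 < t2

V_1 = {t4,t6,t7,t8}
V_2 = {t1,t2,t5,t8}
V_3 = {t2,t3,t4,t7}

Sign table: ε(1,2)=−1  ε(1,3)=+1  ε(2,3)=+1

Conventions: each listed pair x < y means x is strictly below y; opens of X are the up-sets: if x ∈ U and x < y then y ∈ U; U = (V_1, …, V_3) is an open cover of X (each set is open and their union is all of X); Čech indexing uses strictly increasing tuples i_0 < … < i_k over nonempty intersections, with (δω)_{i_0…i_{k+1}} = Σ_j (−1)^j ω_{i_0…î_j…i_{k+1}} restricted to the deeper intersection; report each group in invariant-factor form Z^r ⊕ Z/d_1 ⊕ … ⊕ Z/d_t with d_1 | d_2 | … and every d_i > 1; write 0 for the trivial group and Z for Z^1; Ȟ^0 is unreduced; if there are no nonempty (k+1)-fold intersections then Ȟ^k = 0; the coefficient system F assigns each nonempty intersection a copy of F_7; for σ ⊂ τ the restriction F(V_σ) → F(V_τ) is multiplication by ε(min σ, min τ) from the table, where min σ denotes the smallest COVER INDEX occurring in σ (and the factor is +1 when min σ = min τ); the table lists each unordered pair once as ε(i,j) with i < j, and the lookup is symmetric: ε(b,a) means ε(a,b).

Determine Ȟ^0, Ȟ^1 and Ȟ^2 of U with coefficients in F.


cover nerve:
  V12={t8} V13={t4,t7} V23={t2}
C dims 3,3; δ0: rk_F7 3
Ȟ^0: (3−3)−0=0 ⇒ 0
Ȟ^1: (3−0)−3=0 ⇒ 0
Ȟ^2: (0−0)−0=0 ⇒ 0

Ȟ^0 ≅ 0,  Ȟ^1 ≅ 0,  Ȟ^2 ≅ 0


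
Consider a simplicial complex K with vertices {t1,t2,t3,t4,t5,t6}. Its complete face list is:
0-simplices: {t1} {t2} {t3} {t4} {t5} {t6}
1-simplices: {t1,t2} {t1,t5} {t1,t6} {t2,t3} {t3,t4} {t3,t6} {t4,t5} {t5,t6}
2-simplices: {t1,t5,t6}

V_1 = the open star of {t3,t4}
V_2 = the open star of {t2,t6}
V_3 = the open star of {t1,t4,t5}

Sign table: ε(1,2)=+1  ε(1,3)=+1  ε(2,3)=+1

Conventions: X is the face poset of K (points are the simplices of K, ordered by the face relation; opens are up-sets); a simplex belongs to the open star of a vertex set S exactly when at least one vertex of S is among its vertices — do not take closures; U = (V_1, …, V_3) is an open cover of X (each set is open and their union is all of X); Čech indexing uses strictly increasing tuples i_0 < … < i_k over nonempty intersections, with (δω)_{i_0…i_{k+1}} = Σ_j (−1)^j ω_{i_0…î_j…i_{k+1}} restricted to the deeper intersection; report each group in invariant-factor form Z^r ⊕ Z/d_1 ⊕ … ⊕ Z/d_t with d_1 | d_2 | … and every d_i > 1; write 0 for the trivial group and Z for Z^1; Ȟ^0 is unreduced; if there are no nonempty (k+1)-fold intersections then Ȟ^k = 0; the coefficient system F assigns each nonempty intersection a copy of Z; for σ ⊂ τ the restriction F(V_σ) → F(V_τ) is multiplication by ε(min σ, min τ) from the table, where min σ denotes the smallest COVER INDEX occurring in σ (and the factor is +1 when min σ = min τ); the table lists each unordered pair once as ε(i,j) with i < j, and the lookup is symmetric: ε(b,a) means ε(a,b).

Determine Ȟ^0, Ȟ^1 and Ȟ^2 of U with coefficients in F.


Ȟ^0 ≅ Z; Ȟ^1 ≅ Z; Ȟ^2 ≅ 0

nonempty intersections:
  V1={{t3},{t4},{t2,t3},{t3,t4},{t3,t6},{t4,t5}} V2={{t2},{t6},{t1,t2},{t1,t6},{t2,t3},{t3,t6},{t5,t6},{t1,t5,t6}} V3={{t1},{t4},{t5},{t1,t2},{t1,t5},{t1,t6},{t3,t4},{t4,t5},{t5,t6},{t1,t5,t6}}
  V12={{t2,t3},{t3,t6}} V13={{t4},{t3,t4},{t4,t5}} V23={{t1,t2},{t1,t6},{t5,t6},{t1,t5,t6}}
C dims 3,3; δ0: rk 2, SNF 1^2
Ȟ^0: (3−2)−0=1 ⇒ Z
Ȟ^1: (3−0)−2=1 ⇒ Z
Ȟ^2: (0−0)−0=0 ⇒ 0


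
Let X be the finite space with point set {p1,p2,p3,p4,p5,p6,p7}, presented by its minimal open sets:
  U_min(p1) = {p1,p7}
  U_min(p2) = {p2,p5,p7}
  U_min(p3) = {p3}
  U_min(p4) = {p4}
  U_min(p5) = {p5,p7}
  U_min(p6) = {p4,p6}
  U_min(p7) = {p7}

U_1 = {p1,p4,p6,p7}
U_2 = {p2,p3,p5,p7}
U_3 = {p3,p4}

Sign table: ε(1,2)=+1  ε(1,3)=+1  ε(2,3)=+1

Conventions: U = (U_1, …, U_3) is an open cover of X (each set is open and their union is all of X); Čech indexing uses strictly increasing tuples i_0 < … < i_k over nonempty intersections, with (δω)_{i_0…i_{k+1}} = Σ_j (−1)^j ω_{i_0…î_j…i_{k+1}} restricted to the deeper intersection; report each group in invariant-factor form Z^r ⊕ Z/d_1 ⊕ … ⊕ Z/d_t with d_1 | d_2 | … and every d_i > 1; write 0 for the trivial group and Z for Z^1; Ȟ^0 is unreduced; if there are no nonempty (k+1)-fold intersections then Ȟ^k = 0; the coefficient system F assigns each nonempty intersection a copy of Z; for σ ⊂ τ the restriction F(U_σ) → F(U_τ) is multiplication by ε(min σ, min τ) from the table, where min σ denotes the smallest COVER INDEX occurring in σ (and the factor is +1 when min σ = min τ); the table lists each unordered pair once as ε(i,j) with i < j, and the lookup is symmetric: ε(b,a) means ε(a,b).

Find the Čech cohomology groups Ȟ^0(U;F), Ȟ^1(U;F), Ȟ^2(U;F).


nonempty overlaps:
  U12={p7} U13={p4} U23={p3}
C dims 3,3; δ0: rk 2, SNF 1^2
degree 0: 3−2−0 = 1 → Ȟ^0 ≅ Z
degree 1: 3−0−2 = 1 → Ȟ^1 ≅ Z
degree 2: 0−0−0 = 0 → Ȟ^2 ≅ 0

Ȟ^0(U;F) ≅ Z, Ȟ^1(U;F) ≅ Z and Ȟ^2(U;F) ≅ 0


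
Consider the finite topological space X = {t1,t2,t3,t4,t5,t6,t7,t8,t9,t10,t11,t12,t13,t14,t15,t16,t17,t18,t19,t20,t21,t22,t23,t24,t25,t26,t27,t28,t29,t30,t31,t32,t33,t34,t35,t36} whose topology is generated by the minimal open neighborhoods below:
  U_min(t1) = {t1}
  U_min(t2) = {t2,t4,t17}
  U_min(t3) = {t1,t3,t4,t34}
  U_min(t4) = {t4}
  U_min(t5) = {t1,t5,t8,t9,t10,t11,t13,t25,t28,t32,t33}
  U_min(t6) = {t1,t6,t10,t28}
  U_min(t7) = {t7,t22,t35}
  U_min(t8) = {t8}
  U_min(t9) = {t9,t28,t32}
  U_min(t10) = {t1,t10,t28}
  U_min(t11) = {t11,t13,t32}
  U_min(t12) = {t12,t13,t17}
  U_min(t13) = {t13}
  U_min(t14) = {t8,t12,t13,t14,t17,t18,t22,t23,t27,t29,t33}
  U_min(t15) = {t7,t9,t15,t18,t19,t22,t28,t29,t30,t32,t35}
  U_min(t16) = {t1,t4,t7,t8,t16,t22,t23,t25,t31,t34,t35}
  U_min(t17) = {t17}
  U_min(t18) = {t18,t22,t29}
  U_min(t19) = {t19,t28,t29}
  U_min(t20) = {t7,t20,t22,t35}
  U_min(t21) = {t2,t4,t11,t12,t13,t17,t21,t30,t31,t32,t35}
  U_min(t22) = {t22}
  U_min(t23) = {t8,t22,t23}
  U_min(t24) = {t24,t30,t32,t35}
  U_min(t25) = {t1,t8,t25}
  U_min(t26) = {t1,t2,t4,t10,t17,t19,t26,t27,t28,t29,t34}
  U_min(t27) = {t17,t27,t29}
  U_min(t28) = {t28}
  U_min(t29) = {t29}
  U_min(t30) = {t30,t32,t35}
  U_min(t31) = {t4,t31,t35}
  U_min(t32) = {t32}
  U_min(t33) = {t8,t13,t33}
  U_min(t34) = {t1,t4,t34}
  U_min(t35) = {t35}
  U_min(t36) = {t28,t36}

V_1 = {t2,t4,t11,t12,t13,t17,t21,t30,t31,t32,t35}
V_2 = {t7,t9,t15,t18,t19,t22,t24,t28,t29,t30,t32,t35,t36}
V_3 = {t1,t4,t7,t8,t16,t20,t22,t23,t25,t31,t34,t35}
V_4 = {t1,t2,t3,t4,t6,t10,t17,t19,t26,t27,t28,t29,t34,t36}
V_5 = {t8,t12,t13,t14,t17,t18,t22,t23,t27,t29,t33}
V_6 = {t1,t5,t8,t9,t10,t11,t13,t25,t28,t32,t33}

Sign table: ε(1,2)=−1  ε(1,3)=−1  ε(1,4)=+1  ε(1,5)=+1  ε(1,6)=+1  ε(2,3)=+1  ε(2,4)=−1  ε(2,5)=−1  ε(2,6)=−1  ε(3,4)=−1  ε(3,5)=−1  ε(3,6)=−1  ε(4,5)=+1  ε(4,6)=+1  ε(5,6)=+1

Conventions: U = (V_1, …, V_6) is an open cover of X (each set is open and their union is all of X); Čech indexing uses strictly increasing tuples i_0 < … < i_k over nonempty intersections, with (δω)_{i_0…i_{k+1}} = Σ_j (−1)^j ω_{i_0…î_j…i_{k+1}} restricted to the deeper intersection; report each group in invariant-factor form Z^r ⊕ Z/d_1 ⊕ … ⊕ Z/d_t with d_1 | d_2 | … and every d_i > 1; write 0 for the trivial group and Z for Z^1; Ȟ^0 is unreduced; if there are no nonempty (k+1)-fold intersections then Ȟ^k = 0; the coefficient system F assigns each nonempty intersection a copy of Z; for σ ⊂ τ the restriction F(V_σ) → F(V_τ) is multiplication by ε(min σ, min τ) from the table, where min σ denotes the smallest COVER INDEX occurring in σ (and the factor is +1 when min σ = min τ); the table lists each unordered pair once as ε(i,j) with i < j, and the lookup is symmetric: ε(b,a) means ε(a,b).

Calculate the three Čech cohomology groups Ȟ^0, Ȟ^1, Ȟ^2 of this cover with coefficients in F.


Ȟ^0 = Z, Ȟ^1 = 0, Ȟ^2 = Z/2

nerve of the cover:
  V12={t30,t32,t35} V13={t4,t31,t35} V14={t2,t4,t17} V15={t12,t13,t17} V16={t11,t13,t32} V23={t7,t22,t35} V24={t19,t28,t29,t36} V25={t18,t22,t29} V26={t9,t28,t32} V34={t1,t4,t34} V35={t8,t22,t23} V36={t1,t8,t25} V45={t17,t27,t29} V46={t1,t10,t28} V56={t8,t13,t33}
  V123={t35} V126={t32} V134={t4} V145={t17} V156={t13} V235={t22} V245={t29} V246={t28} V346={t1} V356={t8}
C dims 6,15,10; δ0: rk 5, SNF 1^5; δ1: rk 10, SNF 1^9·2
Ȟ^0 = (6 − 5) − 0 = 1, so Ȟ^0 ≅ Z
Ȟ^1 = (15 − 10) − 5 = 0, so Ȟ^1 ≅ 0
Ȟ^2 = (10 − 0) − 10 = 0 plus torsion [2], so Ȟ^2 ≅ Z/2


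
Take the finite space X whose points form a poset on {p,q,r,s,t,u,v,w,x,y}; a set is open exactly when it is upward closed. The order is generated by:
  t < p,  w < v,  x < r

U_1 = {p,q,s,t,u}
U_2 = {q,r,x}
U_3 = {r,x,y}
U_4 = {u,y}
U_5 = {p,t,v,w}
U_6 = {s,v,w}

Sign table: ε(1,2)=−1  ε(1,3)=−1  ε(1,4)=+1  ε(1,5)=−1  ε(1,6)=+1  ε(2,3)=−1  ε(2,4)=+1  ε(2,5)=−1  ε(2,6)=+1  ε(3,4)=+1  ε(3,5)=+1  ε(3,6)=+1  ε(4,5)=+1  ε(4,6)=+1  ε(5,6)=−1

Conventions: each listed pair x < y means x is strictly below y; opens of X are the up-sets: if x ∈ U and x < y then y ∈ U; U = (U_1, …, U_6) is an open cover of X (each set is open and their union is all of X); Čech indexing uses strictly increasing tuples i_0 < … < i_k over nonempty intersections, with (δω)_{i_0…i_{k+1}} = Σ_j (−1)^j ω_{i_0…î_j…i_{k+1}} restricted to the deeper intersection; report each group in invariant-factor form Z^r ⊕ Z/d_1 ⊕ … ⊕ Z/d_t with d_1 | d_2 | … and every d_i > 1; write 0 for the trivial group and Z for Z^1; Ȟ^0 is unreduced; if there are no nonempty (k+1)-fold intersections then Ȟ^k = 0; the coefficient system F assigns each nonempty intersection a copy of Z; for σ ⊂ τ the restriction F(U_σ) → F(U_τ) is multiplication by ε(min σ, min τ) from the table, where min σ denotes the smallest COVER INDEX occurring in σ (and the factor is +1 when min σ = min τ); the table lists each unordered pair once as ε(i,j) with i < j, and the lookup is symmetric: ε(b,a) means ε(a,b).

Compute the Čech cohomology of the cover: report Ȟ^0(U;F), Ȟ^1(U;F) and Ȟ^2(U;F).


intersection data:
  U12={q} U14={u} U15={p,t} U16={s} U23={r,x} U34={y} U56={v,w}
C dims 6,7; δ0: rk 5, SNF 1^5
Ȟ^0 = (6 − 5) − 0 = 1, so Ȟ^0 ≅ Z
Ȟ^1 = (7 − 0) − 5 = 2, so Ȟ^1 ≅ Z^2
Ȟ^2 = (0 − 0) − 0 = 0, so Ȟ^2 ≅ 0

Ȟ^0 = Z, Ȟ^1 = Z^2 and Ȟ^2 = 0


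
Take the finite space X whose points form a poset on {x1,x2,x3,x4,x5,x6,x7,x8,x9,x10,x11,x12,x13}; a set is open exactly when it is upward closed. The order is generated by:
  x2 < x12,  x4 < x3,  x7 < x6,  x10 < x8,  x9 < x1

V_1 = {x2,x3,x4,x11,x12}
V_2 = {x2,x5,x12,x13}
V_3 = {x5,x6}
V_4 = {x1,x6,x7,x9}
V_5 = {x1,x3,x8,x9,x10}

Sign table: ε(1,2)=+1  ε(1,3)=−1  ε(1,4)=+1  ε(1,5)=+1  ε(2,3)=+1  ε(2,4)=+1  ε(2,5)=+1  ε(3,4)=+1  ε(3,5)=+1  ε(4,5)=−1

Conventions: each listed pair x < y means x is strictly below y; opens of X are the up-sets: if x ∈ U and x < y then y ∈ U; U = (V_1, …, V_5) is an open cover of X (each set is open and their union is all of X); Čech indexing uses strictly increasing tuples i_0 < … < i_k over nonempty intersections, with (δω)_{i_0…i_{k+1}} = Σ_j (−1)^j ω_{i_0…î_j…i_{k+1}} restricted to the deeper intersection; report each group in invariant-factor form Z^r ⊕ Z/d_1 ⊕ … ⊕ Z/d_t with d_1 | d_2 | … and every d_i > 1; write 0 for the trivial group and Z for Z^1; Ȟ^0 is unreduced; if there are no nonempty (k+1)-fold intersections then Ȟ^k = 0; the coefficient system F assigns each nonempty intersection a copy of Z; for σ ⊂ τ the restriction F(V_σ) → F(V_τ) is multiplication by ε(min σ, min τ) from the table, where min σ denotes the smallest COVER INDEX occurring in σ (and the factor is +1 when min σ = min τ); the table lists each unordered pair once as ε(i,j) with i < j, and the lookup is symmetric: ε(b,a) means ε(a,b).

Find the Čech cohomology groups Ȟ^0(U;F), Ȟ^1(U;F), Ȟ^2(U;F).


cover nerve:
  V12={x2,x12} V15={x3} V23={x5} V34={x6} V45={x1,x9}
C dims 5,5; δ0: rk 5, SNF 1^4·2
Ȟ^0: (5−5)−0=0 ⇒ 0
Ȟ^1: (5−0)−5=0 plus torsion [2] ⇒ Z/2
Ȟ^2: (0−0)−0=0 ⇒ 0

Ȟ^0 ≅ 0; Ȟ^1 ≅ Z/2; Ȟ^2 ≅ 0


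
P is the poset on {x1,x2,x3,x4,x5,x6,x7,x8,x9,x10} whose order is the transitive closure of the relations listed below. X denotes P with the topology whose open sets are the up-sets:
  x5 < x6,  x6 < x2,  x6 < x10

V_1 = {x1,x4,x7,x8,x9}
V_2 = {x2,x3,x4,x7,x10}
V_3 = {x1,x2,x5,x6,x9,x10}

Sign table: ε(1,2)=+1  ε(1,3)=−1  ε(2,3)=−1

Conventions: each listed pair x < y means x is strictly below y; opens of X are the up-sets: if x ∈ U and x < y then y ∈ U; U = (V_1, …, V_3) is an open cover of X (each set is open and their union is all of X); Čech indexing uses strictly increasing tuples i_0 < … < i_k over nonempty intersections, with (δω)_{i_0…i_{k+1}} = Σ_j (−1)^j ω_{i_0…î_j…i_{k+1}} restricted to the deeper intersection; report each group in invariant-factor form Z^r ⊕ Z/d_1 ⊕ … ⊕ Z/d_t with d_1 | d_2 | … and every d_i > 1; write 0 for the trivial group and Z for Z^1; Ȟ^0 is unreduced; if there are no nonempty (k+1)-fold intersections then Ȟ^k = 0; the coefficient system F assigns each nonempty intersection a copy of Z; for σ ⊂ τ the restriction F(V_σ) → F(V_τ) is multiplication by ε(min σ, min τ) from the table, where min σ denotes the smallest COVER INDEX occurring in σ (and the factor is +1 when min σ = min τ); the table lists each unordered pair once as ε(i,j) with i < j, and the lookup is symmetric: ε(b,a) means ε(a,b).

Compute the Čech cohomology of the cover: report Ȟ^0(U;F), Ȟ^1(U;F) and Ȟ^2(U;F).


nerve simplices:
  V12={x4,x7} V13={x1,x9} V23={x2,x10}
C dims 3,3; δ0: rk 2, SNF 1^2
degree 0: 3−2−0 = 1 → Ȟ^0 ≅ Z
degree 1: 3−0−2 = 1 → Ȟ^1 ≅ Z
degree 2: 0−0−0 = 0 → Ȟ^2 ≅ 0

Ȟ^0 = Z; Ȟ^1 = Z; Ȟ^2 = 0


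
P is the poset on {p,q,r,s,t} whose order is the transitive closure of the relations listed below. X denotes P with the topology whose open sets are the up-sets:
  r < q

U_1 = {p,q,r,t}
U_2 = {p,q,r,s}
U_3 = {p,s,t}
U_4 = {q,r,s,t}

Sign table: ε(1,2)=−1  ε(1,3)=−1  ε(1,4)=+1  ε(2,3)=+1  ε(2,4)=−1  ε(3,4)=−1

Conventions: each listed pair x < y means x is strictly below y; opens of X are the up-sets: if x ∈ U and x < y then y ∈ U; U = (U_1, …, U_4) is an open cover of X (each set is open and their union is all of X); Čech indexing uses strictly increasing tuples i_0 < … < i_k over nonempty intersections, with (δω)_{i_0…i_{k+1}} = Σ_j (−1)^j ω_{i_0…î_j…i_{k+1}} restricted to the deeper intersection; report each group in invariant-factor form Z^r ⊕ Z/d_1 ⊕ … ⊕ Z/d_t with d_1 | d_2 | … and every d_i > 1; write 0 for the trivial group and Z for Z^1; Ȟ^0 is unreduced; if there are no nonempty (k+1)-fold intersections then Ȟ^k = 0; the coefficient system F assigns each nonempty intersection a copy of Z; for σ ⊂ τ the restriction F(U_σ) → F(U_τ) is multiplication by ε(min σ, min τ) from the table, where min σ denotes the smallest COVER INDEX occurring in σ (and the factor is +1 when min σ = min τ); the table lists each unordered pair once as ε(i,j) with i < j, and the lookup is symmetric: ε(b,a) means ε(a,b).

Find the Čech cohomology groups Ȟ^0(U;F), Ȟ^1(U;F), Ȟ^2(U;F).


nonempty overlaps:
  U12={p,q,r} U13={p,t} U14={q,r,t} U23={p,s} U24={q,r,s} U34={s,t}
  U123={p} U124={q,r} U134={t} U234={s}
C dims 4,6,4; δ0: rk 3, SNF 1^3; δ1: rk 3, SNF 1^3
degree 0: 4−3−0 = 1 → Ȟ^0 ≅ Z
degree 1: 6−3−3 = 0 → Ȟ^1 ≅ 0
degree 2: 4−0−3 = 1 → Ȟ^2 ≅ Z

Ȟ^0 ≅ Z; Ȟ^1 ≅ 0; Ȟ^2 ≅ Z
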